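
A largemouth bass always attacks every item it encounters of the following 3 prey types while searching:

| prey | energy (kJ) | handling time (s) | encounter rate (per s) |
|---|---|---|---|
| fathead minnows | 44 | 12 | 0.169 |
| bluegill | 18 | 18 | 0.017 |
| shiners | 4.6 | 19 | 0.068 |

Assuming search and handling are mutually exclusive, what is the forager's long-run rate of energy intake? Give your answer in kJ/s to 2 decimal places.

1.74 kJ/s

R = Σλ_iE_i / (1 + Σλ_ih_i)
Numerator: 0.169×44 + 0.017×18 + 0.068×4.6 = 8.055
Denominator: 1 + 0.169×12 + 0.017×18 + 0.068×19 = 4.626
R = 8.055/4.626 = 1.741 kJ/s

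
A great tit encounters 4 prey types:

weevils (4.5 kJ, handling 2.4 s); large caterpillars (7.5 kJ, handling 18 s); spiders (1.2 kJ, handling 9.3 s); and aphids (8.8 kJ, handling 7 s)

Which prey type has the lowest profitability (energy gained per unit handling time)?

In descending order of E/h:
weevils: 4.5/2.4 = 1.88 kJ/s
aphids: 8.8/7 = 1.26 kJ/s
large caterpillars: 7.5/18 = 0.417 kJ/s
spiders: 1.2/9.3 = 0.129 kJ/s

spiders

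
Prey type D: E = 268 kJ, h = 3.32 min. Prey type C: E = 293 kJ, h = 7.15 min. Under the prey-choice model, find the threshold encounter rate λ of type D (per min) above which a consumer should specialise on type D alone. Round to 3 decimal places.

0.311 per min

The zero-one rule: include type C iff E₂/h₂ > λE₁/(1+λh₁). Equality gives the switch point.
λE₁h₂ = E₂ + λE₂h₁ ⇒ λ = E₂/(E₁h₂ − E₂h₁) = 293/(1916 − 972.8) = 0.3106 per min.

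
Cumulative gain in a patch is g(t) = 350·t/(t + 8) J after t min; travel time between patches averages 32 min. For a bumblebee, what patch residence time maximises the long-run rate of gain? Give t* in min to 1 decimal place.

16.0 min

Maximise g(t)/(T+t): set derivative to zero → g'(t)(T+t) = g(t).
g'(t) = 350·8/(t + 8)². Setting 350·8/(t+8)² = 350t/[(t+8)(32+t)] gives 8(32+t) = t(t+8), so t² = 8×32 = 256.
t* = √256 = 16 min.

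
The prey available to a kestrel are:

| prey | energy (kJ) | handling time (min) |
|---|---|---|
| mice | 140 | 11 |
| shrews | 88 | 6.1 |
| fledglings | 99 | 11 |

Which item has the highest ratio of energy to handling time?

shrews

Profitability E/h (kJ/min): mice = 140/11 = 12.7, shrews = 88/6.1 = 14.4, fledglings = 99/11 = 9.
Ranked: shrews > mice > fledglings.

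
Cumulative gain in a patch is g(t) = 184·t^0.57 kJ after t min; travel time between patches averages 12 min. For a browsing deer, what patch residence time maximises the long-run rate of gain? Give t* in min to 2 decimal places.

By the marginal value theorem, leave when the instantaneous gain rate g'(t) equals the habitat-wide average g(t)/(T + t).
g'(t) = 0.57·184·t^-0.43. Setting 0.57·184·t^-0.43 = 184·t^0.57/(12+t) gives 0.57(12+t) = t, so 0.43·t = 0.57×12.
t* = 0.57×12/0.43 = 15.91 min.

15.91 min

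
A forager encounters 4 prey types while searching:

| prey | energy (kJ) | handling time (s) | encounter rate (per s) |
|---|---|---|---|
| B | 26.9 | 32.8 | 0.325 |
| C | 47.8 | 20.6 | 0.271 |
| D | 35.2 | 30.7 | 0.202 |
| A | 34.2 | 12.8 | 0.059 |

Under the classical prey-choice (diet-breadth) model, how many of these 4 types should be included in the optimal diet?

2

Profitabilities (E/h, kJ/s): A 2.67, C 2.32, D 1.15, B 0.82. Add prey in this order while the next type's profitability exceeds the intake rate on those already taken.
Rate on top 1: 1.15. C: 2.32 > 1.15 → include.
Rate on top 2: 2.04. D: 1.15 < 2.04 → exclude; stop.
Optimal diet: A, C — 2 of 4 types.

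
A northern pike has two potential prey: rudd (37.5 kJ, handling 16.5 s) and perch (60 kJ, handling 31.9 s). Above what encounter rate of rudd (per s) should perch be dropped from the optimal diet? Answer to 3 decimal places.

At the threshold, the rate on rudd alone equals the profitability of perch: λ·37.5/(1 + λ·16.5) = 60/31.9 = 1.881.
Rearranging, λ(37.5 − 1.881×16.5) = 1.881, so λ = 1.881/6.466 = 0.2909 per s.

0.291 per s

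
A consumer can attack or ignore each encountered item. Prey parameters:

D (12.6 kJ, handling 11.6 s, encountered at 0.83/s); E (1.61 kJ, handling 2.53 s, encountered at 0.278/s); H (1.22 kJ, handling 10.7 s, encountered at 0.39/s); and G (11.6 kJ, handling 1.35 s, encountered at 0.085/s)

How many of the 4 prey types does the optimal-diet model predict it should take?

E/h in descending order: G 8.59, D 1.09, E 0.636, H 0.114 kJ/s. The optimal diet is the largest prefix of this list for which every included type satisfies E_i/h_i > R on the types above it.
Rate on top 1: 0.8845. D: 1.09 > 0.8845 → include.
Rate on top 2: 1.065. E: 0.636 < 1.065 → exclude; stop.
Optimal diet: G, D — 2 of 4 types.

2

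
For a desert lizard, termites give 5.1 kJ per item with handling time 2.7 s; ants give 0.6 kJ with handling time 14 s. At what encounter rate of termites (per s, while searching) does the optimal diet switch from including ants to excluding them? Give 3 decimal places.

Drop ants once their profitability E₂/h₂ falls below the rate achievable on termites alone: E₂/h₂ = λE₁/(1 + λh₁).
Solve for λ: λE₁h₂ = E₂(1 + λh₁) → λ(E₁h₂ − E₂h₁) = E₂ → λ = E₂/(E₁h₂ − E₂h₁).
λ = 0.6/(5.1×14 − 0.6×2.7) = 0.6/69.78 = 0.008598 per s.

0.009 per s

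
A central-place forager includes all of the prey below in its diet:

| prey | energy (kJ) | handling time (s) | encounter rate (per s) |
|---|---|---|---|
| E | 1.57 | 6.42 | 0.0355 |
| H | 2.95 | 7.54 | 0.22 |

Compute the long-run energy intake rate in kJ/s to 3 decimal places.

0.244 kJ/s

Energy encountered per unit search time: 0.0355×1.57 + 0.22×2.95 = 0.7047 kJ/s.
Handling time per unit search time: 0.0355×6.42 + 0.22×7.54 = 1.887.
Rate = 0.7047/(1 + 1.887) = 0.2441 kJ/s.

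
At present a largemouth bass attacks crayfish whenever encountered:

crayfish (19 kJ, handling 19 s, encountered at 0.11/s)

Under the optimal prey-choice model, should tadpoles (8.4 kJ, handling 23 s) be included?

On crayfish alone, R = ΣλE/(1+Σλh) = 2.09/3.09 = 0.6764 kJ/s.
tadpoles: E/h = 8.4/23 = 0.3652 kJ/s.
Since 0.3652 < R, time spent handling tadpoles is better spent searching.

No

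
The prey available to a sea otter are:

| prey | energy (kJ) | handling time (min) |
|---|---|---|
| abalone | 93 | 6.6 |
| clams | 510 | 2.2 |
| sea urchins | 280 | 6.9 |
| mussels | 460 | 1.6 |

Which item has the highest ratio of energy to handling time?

In descending order of E/h:
mussels: 460/1.6 = 288 kJ/min
clams: 510/2.2 = 232 kJ/min
sea urchins: 280/6.9 = 40.6 kJ/min
abalone: 93/6.6 = 14.1 kJ/min

mussels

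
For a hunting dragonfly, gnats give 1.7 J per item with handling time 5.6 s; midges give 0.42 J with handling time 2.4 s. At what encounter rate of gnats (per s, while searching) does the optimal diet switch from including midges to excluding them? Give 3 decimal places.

The zero-one rule: include midges iff E₂/h₂ > λE₁/(1+λh₁). Equality gives the switch point.
λE₁h₂ = E₂ + λE₂h₁ ⇒ λ = E₂/(E₁h₂ − E₂h₁) = 0.42/(4.08 − 2.352) = 0.2431 per s.

0.243 per s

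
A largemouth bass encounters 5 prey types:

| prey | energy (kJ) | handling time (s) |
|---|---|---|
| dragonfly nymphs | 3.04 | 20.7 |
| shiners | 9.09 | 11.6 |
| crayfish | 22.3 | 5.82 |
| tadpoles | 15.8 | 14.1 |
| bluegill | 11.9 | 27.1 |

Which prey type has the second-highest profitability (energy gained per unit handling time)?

tadpoles

Profitability E/h (kJ/s): dragonfly nymphs = 3.04/20.7 = 0.147, shiners = 9.09/11.6 = 0.784, crayfish = 22.3/5.82 = 3.83, tadpoles = 15.8/14.1 = 1.12, bluegill = 11.9/27.1 = 0.439.
Ranked: crayfish > tadpoles > shiners > bluegill > dragonfly nymphs.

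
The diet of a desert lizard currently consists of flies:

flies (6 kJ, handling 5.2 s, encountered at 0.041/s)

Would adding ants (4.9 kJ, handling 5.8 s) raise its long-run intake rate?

Yes

Intake rate on the current diet: R = (0.041×6) / (1 + 0.041×5.2) = 0.246/1.213 = 0.2028 kJ/s.
ants: E/h = 4.9/5.8 = 0.8448 kJ/s.
0.8448 > 0.2028, so adding ants raises the average — include it.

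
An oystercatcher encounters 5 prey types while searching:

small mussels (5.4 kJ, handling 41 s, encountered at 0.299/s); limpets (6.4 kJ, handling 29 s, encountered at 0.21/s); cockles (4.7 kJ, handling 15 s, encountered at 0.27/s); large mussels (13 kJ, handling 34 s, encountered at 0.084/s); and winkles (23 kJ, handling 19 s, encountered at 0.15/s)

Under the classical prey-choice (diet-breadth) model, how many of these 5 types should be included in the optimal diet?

1

E/h in descending order: winkles 1.21, large mussels 0.382, cockles 0.313, limpets 0.221, small mussels 0.132 kJ/s. The optimal diet is the largest prefix of this list for which every included type satisfies E_i/h_i > R on the types above it.
Rate on top 1: 0.8961. large mussels: 0.382 < 0.8961 → exclude; stop.
Optimal diet: winkles — 1 of 5 types.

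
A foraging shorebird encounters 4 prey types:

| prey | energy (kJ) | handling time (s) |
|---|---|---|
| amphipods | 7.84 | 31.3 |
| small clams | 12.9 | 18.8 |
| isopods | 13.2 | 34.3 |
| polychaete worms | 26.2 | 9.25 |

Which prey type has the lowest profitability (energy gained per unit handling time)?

amphipods

Profitability E/h (kJ/s): amphipods = 7.84/31.3 = 0.25, small clams = 12.9/18.8 = 0.686, isopods = 13.2/34.3 = 0.385, polychaete worms = 26.2/9.25 = 2.83.
Ranked: polychaete worms > small clams > isopods > amphipods.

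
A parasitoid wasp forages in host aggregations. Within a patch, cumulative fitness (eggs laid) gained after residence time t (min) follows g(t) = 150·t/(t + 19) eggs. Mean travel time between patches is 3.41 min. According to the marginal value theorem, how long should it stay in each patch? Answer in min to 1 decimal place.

By the marginal value theorem, leave when the instantaneous gain rate g'(t) equals the habitat-wide average g(t)/(T + t).
g'(t) = 150·19/(t + 19)². Setting 150·19/(t+19)² = 150t/[(t+19)(3.41+t)] gives 19(3.41+t) = t(t+19), so t² = 19×3.41 = 64.79.
t* = √64.79 = 8.049 min.

8.0 min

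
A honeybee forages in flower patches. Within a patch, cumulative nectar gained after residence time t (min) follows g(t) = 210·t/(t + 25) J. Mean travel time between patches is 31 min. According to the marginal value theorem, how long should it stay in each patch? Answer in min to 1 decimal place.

By the marginal value theorem, leave when the instantaneous gain rate g'(t) equals the habitat-wide average g(t)/(T + t).
g'(t) = 210·25/(t + 25)². Setting 210·25/(t+25)² = 210t/[(t+25)(31+t)] gives 25(31+t) = t(t+25), so t² = 25×31 = 775.
t* = √775 = 27.84 min.

27.8 min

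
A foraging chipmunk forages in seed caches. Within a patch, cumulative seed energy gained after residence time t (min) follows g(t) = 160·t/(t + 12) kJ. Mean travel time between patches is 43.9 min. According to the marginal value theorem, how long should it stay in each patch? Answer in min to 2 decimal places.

Optimal t* satisfies g'(t*) = g(t*)/(T + t*).
g'(t) = 160·12/(t + 12)². Setting 160·12/(t+12)² = 160t/[(t+12)(43.9+t)] gives 12(43.9+t) = t(t+12), so t² = 12×43.9 = 526.8.
t* = √526.8 = 22.95 min.

22.95 min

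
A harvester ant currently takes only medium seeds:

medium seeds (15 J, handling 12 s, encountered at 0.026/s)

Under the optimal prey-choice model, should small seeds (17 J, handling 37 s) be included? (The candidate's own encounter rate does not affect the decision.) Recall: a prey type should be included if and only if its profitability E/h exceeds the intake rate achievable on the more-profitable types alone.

Intake rate on the current diet: R = (0.026×15) / (1 + 0.026×12) = 0.39/1.312 = 0.2973 J/s.
Profitability of small seeds: 17/37 = 0.4595 J/s.
Since 0.4595 > R, including small seeds increases the long-run rate.

Yes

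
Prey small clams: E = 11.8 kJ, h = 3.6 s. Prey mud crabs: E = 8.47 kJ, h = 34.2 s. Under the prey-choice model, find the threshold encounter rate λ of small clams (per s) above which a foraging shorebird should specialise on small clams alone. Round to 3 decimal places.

0.023 per s

Drop mud crabs once their profitability E₂/h₂ falls below the rate achievable on small clams alone: E₂/h₂ = λE₁/(1 + λh₁).
Solve for λ: λE₁h₂ = E₂(1 + λh₁) → λ(E₁h₂ − E₂h₁) = E₂ → λ = E₂/(E₁h₂ − E₂h₁).
λ = 8.47/(11.8×34.2 − 8.47×3.6) = 8.47/373.1 = 0.0227 per s.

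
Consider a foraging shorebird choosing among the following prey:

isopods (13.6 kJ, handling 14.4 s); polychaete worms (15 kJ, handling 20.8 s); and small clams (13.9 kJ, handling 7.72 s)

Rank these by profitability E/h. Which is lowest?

polychaete worms

In descending order of E/h:
small clams: 13.9/7.72 = 1.8 kJ/s
isopods: 13.6/14.4 = 0.944 kJ/s
polychaete worms: 15/20.8 = 0.721 kJ/s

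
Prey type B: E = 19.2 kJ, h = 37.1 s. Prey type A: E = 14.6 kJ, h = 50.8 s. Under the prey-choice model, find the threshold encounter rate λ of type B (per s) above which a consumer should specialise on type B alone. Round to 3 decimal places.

At the threshold, the rate on type B alone equals the profitability of type A: λ·19.2/(1 + λ·37.1) = 14.6/50.8 = 0.2874.
Rearranging, λ(19.2 − 0.2874×37.1) = 0.2874, so λ = 0.2874/8.537 = 0.03366 per s.

0.034 per s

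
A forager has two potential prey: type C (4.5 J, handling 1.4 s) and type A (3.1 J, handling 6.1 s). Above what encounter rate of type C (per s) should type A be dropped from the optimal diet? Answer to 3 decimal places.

The zero-one rule: include type A iff E₂/h₂ > λE₁/(1+λh₁). Equality gives the switch point.
λE₁h₂ = E₂ + λE₂h₁ ⇒ λ = E₂/(E₁h₂ − E₂h₁) = 3.1/(27.45 − 4.34) = 0.1341 per s.

0.134 per s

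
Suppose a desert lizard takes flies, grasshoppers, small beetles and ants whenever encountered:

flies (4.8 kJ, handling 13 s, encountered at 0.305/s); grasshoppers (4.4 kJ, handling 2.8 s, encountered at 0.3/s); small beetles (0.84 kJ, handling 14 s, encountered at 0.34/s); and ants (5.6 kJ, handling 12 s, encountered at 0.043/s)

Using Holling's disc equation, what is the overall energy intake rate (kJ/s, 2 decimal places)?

0.30 kJ/s

R = (0.305×4.8 + 0.3×4.4 + 0.34×0.84 + 0.043×5.6) / (1 + 0.305×13 + 0.3×2.8 + 0.34×14 + 0.043×12) = 3.31/11.08 = 0.2987 kJ/s.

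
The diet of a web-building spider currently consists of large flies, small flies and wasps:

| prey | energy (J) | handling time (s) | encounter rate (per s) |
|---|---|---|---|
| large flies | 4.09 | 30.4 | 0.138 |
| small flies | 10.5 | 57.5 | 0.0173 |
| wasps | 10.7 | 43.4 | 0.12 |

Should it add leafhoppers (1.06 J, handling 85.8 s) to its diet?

Intake rate on the current diet: R = (0.138×4.09 + 0.0173×10.5 + 0.12×10.7) / (1 + 0.138×30.4 + 0.0173×57.5 + 0.12×43.4) = 2.03/11.4 = 0.1781 J/s.
Profitability of leafhoppers: 1.06/85.8 = 0.01235 J/s.
0.01235 < 0.1781, so adding leafhoppers would lower the average — exclude it.

No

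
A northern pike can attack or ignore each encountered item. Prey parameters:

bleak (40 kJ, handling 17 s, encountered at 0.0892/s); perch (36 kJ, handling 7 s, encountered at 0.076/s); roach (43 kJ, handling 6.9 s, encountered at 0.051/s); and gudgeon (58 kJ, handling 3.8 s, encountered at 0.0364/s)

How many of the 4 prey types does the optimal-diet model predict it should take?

3

Profitabilities (E/h, kJ/s): gudgeon 15.3, roach 6.23, perch 5.14, bleak 2.35. Add prey in this order while the next type's profitability exceeds the intake rate on those already taken.
Rate on top 1: 1.855. roach: 6.23 > 1.855 → include.
Rate on top 2: 2.888. perch: 5.14 > 2.888 → include.
Rate on top 3: 3.481. bleak: 2.35 < 3.481 → exclude; stop.
Optimal diet: gudgeon, roach, perch — 3 of 4 types.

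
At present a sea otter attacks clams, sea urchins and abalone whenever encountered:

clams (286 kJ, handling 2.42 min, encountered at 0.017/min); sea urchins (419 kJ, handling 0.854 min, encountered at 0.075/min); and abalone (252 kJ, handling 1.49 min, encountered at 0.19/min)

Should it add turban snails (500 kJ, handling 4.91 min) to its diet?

Yes

Current rate: (0.017×286 + 0.075×419 + 0.19×252)/(1 + 0.017×2.42 + 0.075×0.854 + 0.19×1.49) = 60.63 kJ/min.
Profitability of turban snails: 500/4.91 = 101.8 kJ/min.
101.8 > 60.63, so adding turban snails raises the average — include it.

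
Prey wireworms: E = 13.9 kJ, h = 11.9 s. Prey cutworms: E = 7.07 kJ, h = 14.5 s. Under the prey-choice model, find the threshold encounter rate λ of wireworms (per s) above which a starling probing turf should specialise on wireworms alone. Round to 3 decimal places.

At the threshold, the rate on wireworms alone equals the profitability of cutworms: λ·13.9/(1 + λ·11.9) = 7.07/14.5 = 0.4876.
Rearranging, λ(13.9 − 0.4876×11.9) = 0.4876, so λ = 0.4876/8.098 = 0.06021 per s.

0.060 per s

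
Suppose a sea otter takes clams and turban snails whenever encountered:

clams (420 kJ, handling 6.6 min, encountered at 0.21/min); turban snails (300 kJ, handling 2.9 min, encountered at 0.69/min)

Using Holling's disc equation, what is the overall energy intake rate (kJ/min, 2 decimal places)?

R = (0.21×420 + 0.69×300) / (1 + 0.21×6.6 + 0.69×2.9) = 295.2/4.387 = 67.29 kJ/min.

67.29 kJ/min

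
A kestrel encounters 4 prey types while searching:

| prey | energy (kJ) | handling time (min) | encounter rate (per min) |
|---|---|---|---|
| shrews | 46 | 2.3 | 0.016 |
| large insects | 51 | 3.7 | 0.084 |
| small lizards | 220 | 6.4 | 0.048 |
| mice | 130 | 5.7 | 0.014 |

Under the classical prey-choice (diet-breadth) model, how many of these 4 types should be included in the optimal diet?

E/h in descending order: small lizards 34.4, mice 22.8, shrews 20, large insects 13.8 kJ/min. The optimal diet is the largest prefix of this list for which every included type satisfies E_i/h_i > R on the types above it.
Rate on top 1: 8.078. mice: 22.8 > 8.078 → include.
Rate on top 2: 8.926. shrews: 20 > 8.926 → include.
Rate on top 3: 9.212. large insects: 13.8 > 9.212 → include.
Optimal diet: small lizards, mice, shrews, large insects — 4 of 4 types.

4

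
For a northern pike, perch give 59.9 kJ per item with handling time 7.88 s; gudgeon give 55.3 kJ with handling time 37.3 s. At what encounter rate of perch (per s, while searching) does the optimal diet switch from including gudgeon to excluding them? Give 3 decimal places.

0.031 per s

The zero-one rule: include gudgeon iff E₂/h₂ > λE₁/(1+λh₁). Equality gives the switch point.
λE₁h₂ = E₂ + λE₂h₁ ⇒ λ = E₂/(E₁h₂ − E₂h₁) = 55.3/(2234 − 435.8) = 0.03075 per s.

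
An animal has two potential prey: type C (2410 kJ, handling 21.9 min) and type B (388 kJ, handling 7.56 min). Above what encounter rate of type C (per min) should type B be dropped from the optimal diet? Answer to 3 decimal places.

Drop type B once their profitability E₂/h₂ falls below the rate achievable on type C alone: E₂/h₂ = λE₁/(1 + λh₁).
Solve for λ: λE₁h₂ = E₂(1 + λh₁) → λ(E₁h₂ − E₂h₁) = E₂ → λ = E₂/(E₁h₂ − E₂h₁).
λ = 388/(2410×7.56 − 388×21.9) = 388/9722 = 0.03991 per min.

0.040 per min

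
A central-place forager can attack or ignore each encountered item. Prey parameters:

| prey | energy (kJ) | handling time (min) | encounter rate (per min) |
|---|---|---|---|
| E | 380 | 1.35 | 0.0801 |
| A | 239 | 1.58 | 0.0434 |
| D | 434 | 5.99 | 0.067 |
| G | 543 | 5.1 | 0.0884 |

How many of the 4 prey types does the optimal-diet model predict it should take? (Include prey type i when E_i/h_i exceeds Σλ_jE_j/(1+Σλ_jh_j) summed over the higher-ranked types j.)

4

Rank by E/h (kJ/min): E 281, A 151, G 106, D 72.5. Include each in turn until the next type's E/h falls below the running intake rate.
Rate on top 1: 27.47. A: 151 > 27.47 → include.
Rate on top 2: 34.68. G: 106 > 34.68 → include.
Rate on top 3: 54.57. D: 72.5 > 54.57 → include.
Optimal diet: E, A, G, D — 4 of 4 types.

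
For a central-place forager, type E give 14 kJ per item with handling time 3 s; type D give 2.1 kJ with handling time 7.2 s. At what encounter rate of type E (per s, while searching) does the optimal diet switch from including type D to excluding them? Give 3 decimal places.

Drop type D once their profitability E₂/h₂ falls below the rate achievable on type E alone: E₂/h₂ = λE₁/(1 + λh₁).
Solve for λ: λE₁h₂ = E₂(1 + λh₁) → λ(E₁h₂ − E₂h₁) = E₂ → λ = E₂/(E₁h₂ − E₂h₁).
λ = 2.1/(14×7.2 − 2.1×3) = 2.1/94.5 = 0.02222 per s.

0.022 per s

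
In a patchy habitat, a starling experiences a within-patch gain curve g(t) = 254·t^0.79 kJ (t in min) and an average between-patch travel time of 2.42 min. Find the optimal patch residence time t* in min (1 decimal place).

Optimal t* satisfies g'(t*) = g(t*)/(T + t*).
g'(t) = 0.79·254·t^-0.21. Setting 0.79·254·t^-0.21 = 254·t^0.79/(2.42+t) gives 0.79(2.42+t) = t, so 0.21·t = 0.79×2.42.
t* = 0.79×2.42/0.21 = 9.104 min.

9.1 min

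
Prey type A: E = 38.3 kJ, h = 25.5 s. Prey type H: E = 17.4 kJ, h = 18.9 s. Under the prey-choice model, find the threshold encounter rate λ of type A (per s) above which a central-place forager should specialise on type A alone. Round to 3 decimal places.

Drop type H once their profitability E₂/h₂ falls below the rate achievable on type A alone: E₂/h₂ = λE₁/(1 + λh₁).
Solve for λ: λE₁h₂ = E₂(1 + λh₁) → λ(E₁h₂ − E₂h₁) = E₂ → λ = E₂/(E₁h₂ − E₂h₁).
λ = 17.4/(38.3×18.9 − 17.4×25.5) = 17.4/280.2 = 0.06211 per s.

0.062 per s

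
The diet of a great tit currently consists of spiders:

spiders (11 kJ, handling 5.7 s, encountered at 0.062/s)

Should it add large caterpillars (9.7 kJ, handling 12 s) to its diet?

Intake rate on the current diet: R = (0.062×11) / (1 + 0.062×5.7) = 0.682/1.353 = 0.5039 kJ/s.
Profitability of large caterpillars: 9.7/12 = 0.8083 kJ/s.
Since 0.8083 > R, including large caterpillars increases the long-run rate.

Yes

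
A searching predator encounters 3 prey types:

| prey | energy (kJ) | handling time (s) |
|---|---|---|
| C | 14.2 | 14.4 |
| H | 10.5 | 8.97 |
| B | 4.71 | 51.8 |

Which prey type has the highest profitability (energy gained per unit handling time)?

Profitability E/h (kJ/s): C = 14.2/14.4 = 0.986, H = 10.5/8.97 = 1.17, B = 4.71/51.8 = 0.0909.
Ranked: H > C > B.

H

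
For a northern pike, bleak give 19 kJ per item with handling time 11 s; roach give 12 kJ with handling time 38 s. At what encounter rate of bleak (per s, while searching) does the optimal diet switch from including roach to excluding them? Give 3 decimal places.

0.020 per s

The zero-one rule: include roach iff E₂/h₂ > λE₁/(1+λh₁). Equality gives the switch point.
λE₁h₂ = E₂ + λE₂h₁ ⇒ λ = E₂/(E₁h₂ − E₂h₁) = 12/(722 − 132) = 0.02034 per s.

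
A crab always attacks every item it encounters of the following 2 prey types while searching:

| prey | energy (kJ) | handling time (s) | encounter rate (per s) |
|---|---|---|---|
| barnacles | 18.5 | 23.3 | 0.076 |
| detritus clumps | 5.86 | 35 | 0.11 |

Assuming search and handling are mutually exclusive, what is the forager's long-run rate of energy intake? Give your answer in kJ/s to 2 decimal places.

Energy encountered per unit search time: 0.076×18.5 + 0.11×5.86 = 2.051 kJ/s.
Handling time per unit search time: 0.076×23.3 + 0.11×35 = 5.621.
Rate = 2.051/(1 + 5.621) = 0.3097 kJ/s.

0.31 kJ/s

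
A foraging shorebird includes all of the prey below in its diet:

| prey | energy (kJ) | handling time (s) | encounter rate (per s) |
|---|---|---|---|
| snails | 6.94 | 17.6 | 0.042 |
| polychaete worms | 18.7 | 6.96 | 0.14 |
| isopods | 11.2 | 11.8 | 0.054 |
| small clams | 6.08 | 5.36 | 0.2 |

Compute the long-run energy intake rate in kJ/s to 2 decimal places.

1.07 kJ/s

Energy encountered per unit search time: 0.042×6.94 + 0.14×18.7 + 0.054×11.2 + 0.2×6.08 = 4.73 kJ/s.
Handling time per unit search time: 0.042×17.6 + 0.14×6.96 + 0.054×11.8 + 0.2×5.36 = 3.423.
Rate = 4.73/(1 + 3.423) = 1.07 kJ/s.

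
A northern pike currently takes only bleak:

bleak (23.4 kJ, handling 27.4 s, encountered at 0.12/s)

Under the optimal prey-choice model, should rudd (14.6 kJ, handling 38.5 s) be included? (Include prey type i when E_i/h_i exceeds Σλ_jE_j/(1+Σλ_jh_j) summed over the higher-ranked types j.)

Intake rate on the current diet: R = (0.12×23.4) / (1 + 0.12×27.4) = 2.808/4.288 = 0.6549 kJ/s.
rudd: E/h = 14.6/38.5 = 0.3792 kJ/s.
0.3792 < 0.6549, so adding rudd would lower the average — exclude it.

No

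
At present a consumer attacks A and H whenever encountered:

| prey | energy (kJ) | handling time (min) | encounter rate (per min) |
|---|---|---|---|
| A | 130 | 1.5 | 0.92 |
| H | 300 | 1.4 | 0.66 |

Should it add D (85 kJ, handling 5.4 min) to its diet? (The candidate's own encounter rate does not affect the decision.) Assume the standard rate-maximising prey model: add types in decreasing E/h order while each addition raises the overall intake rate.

No

Intake rate on the current diet: R = (0.92×130 + 0.66×300) / (1 + 0.92×1.5 + 0.66×1.4) = 317.6/3.304 = 96.13 kJ/min.
D: E/h = 85/5.4 = 15.74 kJ/min.
Since 15.74 < R, time spent handling D is better spent searching.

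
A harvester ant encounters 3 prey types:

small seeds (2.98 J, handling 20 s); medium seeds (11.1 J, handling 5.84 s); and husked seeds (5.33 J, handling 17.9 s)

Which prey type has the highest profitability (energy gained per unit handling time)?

In descending order of E/h:
medium seeds: 11.1/5.84 = 1.9 J/s
husked seeds: 5.33/17.9 = 0.298 J/s
small seeds: 2.98/20 = 0.149 J/s

medium seeds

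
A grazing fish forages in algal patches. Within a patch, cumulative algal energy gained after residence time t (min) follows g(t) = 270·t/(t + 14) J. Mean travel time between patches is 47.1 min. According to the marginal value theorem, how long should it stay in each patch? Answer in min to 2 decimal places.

25.68 min

By the marginal value theorem, leave when the instantaneous gain rate g'(t) equals the habitat-wide average g(t)/(T + t).
g'(t) = 270·14/(t + 14)². Setting 270·14/(t+14)² = 270t/[(t+14)(47.1+t)] gives 14(47.1+t) = t(t+14), so t² = 14×47.1 = 659.4.
t* = √659.4 = 25.68 min.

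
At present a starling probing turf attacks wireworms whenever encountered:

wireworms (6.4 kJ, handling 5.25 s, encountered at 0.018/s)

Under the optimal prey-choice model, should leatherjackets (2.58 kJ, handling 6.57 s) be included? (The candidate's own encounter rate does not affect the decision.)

On wireworms alone, R = ΣλE/(1+Σλh) = 0.1152/1.095 = 0.1053 kJ/s.
Profitability of leatherjackets: 2.58/6.57 = 0.3927 kJ/s.
Since 0.3927 > R, including leatherjackets increases the long-run rate.

Yes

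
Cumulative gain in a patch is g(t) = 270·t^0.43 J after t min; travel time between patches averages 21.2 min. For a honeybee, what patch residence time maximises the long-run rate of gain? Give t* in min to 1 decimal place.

16.0 min

Maximise g(t)/(T+t): set derivative to zero → g'(t)(T+t) = g(t).
g'(t) = 0.43·270·t^-0.57. Setting 0.43·270·t^-0.57 = 270·t^0.43/(21.2+t) gives 0.43(21.2+t) = t, so 0.57·t = 0.43×21.2.
t* = 0.43×21.2/0.57 = 15.99 min.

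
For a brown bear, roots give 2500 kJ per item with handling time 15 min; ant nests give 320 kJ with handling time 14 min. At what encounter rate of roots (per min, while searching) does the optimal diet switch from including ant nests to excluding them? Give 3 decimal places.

The zero-one rule: include ant nests iff E₂/h₂ > λE₁/(1+λh₁). Equality gives the switch point.
λE₁h₂ = E₂ + λE₂h₁ ⇒ λ = E₂/(E₁h₂ − E₂h₁) = 320/(3.5e+04 − 4800) = 0.0106 per min.

0.011 per min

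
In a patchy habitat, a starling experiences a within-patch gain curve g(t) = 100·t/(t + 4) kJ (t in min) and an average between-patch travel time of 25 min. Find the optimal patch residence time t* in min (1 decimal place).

10.0 min

Optimal t* satisfies g'(t*) = g(t*)/(T + t*).
g'(t) = 100·4/(t + 4)². Setting 100·4/(t+4)² = 100t/[(t+4)(25+t)] gives 4(25+t) = t(t+4), so t² = 4×25 = 100.
t* = √100 = 10 min.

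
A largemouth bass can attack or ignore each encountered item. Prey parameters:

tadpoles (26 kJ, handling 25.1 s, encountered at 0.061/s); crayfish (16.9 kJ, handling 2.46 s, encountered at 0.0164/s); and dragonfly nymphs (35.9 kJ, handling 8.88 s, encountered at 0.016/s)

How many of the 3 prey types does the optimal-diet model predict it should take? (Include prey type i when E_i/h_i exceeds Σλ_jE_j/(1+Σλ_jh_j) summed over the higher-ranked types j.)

Profitabilities (E/h, kJ/s): crayfish 6.87, dragonfly nymphs 4.04, tadpoles 1.04. Add prey in this order while the next type's profitability exceeds the intake rate on those already taken.
Rate on top 1: 0.2664. dragonfly nymphs: 4.04 > 0.2664 → include.
Rate on top 2: 0.7202. tadpoles: 1.04 > 0.7202 → include.
Optimal diet: crayfish, dragonfly nymphs, tadpoles — 3 of 3 types.

3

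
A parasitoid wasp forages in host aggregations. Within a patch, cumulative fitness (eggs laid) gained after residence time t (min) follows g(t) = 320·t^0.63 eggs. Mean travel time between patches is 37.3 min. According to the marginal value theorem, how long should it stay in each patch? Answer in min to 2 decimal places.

63.51 min

By the marginal value theorem, leave when the instantaneous gain rate g'(t) equals the habitat-wide average g(t)/(T + t).
g'(t) = 0.63·320·t^-0.37. Setting 0.63·320·t^-0.37 = 320·t^0.63/(37.3+t) gives 0.63(37.3+t) = t, so 0.37·t = 0.63×37.3.
t* = 0.63×37.3/0.37 = 63.51 min.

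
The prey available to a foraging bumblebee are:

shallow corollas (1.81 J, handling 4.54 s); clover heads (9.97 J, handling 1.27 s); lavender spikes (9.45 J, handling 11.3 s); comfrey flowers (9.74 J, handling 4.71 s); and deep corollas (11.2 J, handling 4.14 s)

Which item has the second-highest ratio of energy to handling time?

deep corollas

In descending order of E/h:
clover heads: 9.97/1.27 = 7.85 J/s
deep corollas: 11.2/4.14 = 2.71 J/s
comfrey flowers: 9.74/4.71 = 2.07 J/s
lavender spikes: 9.45/11.3 = 0.836 J/s
shallow corollas: 1.81/4.54 = 0.399 J/s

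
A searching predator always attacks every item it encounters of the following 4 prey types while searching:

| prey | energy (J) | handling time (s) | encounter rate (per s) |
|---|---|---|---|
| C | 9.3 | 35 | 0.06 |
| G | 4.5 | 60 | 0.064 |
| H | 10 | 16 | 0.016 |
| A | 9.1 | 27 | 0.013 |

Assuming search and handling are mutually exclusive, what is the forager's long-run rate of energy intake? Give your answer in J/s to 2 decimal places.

0.15 J/s

Energy encountered per unit search time: 0.06×9.3 + 0.064×4.5 + 0.016×10 + 0.013×9.1 = 1.124 J/s.
Handling time per unit search time: 0.06×35 + 0.064×60 + 0.016×16 + 0.013×27 = 6.547.
Rate = 1.124/(1 + 6.547) = 0.149 J/s.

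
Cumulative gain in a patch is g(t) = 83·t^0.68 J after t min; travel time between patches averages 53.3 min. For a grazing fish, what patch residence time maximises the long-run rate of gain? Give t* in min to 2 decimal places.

By the marginal value theorem, leave when the instantaneous gain rate g'(t) equals the habitat-wide average g(t)/(T + t).
g'(t) = 0.68·83·t^-0.32. Setting 0.68·83·t^-0.32 = 83·t^0.68/(53.3+t) gives 0.68(53.3+t) = t, so 0.32·t = 0.68×53.3.
t* = 0.68×53.3/0.32 = 113.3 min.

113.26 min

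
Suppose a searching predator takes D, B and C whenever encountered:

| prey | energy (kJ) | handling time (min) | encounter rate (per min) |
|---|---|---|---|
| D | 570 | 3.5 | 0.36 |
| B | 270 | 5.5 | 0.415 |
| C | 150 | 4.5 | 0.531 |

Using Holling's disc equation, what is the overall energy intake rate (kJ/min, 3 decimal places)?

R = Σλ_iE_i / (1 + Σλ_ih_i)
Numerator: 0.36×570 + 0.415×270 + 0.531×150 = 396.9
Denominator: 1 + 0.36×3.5 + 0.415×5.5 + 0.531×4.5 = 6.932
R = 396.9/6.932 = 57.26 kJ/min

57.256 kJ/min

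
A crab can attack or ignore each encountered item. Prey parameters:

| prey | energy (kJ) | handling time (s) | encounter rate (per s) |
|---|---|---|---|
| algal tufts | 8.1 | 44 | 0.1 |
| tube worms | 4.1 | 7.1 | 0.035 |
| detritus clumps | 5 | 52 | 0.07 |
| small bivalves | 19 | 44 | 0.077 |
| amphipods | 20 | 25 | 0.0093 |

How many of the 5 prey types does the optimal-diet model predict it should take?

3

E/h in descending order: amphipods 0.8, tube worms 0.577, small bivalves 0.432, algal tufts 0.184, detritus clumps 0.0962 kJ/s. The optimal diet is the largest prefix of this list for which every included type satisfies E_i/h_i > R on the types above it.
Rate on top 1: 0.1509. tube worms: 0.577 > 0.1509 → include.
Rate on top 2: 0.2225. small bivalves: 0.432 > 0.2225 → include.
Rate on top 3: 0.3681. algal tufts: 0.184 < 0.3681 → exclude; stop.
Optimal diet: amphipods, tube worms, small bivalves — 3 of 5 types.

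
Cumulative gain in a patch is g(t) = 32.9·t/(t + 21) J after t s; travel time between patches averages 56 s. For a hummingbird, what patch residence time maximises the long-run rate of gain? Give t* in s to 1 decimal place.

34.3 s

Optimal t* satisfies g'(t*) = g(t*)/(T + t*).
g'(t) = 32.9·21/(t + 21)². Setting 32.9·21/(t+21)² = 32.9t/[(t+21)(56+t)] gives 21(56+t) = t(t+21), so t² = 21×56 = 1176.
t* = √1176 = 34.29 s.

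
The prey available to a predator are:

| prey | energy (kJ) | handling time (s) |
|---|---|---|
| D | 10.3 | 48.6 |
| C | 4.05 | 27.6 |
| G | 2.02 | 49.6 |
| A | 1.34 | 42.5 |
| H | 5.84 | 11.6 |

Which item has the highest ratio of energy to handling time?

H

In descending order of E/h:
H: 5.84/11.6 = 0.503 kJ/s
D: 10.3/48.6 = 0.212 kJ/s
C: 4.05/27.6 = 0.147 kJ/s
G: 2.02/49.6 = 0.0407 kJ/s
A: 1.34/42.5 = 0.0315 kJ/s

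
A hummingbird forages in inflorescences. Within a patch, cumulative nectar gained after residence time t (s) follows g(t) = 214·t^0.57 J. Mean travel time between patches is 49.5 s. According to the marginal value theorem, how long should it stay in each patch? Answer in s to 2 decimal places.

By the marginal value theorem, leave when the instantaneous gain rate g'(t) equals the habitat-wide average g(t)/(T + t).
g'(t) = 0.57·214·t^-0.43. Setting 0.57·214·t^-0.43 = 214·t^0.57/(49.5+t) gives 0.57(49.5+t) = t, so 0.43·t = 0.57×49.5.
t* = 0.57×49.5/0.43 = 65.62 s.

65.62 s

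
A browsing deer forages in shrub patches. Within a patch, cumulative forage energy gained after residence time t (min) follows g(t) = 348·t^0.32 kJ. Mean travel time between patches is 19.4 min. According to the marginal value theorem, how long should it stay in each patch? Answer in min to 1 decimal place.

9.1 min

Optimal t* satisfies g'(t*) = g(t*)/(T + t*).
g'(t) = 0.32·348·t^-0.68. Setting 0.32·348·t^-0.68 = 348·t^0.32/(19.4+t) gives 0.32(19.4+t) = t, so 0.68·t = 0.32×19.4.
t* = 0.32×19.4/0.68 = 9.129 min.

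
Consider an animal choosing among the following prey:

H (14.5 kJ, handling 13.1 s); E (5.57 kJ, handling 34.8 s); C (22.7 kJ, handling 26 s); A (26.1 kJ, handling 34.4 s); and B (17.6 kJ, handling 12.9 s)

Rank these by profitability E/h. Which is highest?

In descending order of E/h:
B: 17.6/12.9 = 1.36 kJ/s
H: 14.5/13.1 = 1.11 kJ/s
C: 22.7/26 = 0.873 kJ/s
A: 26.1/34.4 = 0.759 kJ/s
E: 5.57/34.8 = 0.16 kJ/s

B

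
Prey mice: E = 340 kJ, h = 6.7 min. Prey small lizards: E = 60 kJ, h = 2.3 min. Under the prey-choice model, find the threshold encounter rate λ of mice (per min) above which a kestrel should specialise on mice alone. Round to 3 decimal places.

0.158 per min

Drop small lizards once their profitability E₂/h₂ falls below the rate achievable on mice alone: E₂/h₂ = λE₁/(1 + λh₁).
Solve for λ: λE₁h₂ = E₂(1 + λh₁) → λ(E₁h₂ − E₂h₁) = E₂ → λ = E₂/(E₁h₂ − E₂h₁).
λ = 60/(340×2.3 − 60×6.7) = 60/380 = 0.1579 per min.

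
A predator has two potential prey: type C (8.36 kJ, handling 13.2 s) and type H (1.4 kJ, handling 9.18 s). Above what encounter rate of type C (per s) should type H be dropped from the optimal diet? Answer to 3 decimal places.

The zero-one rule: include type H iff E₂/h₂ > λE₁/(1+λh₁). Equality gives the switch point.
λE₁h₂ = E₂ + λE₂h₁ ⇒ λ = E₂/(E₁h₂ − E₂h₁) = 1.4/(76.74 − 18.48) = 0.02403 per s.

0.024 per s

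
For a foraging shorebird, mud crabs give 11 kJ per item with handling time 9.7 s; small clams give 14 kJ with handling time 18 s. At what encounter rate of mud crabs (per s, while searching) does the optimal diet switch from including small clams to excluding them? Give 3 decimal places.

At the threshold, the rate on mud crabs alone equals the profitability of small clams: λ·11/(1 + λ·9.7) = 14/18 = 0.7778.
Rearranging, λ(11 − 0.7778×9.7) = 0.7778, so λ = 0.7778/3.456 = 0.2251 per s.

0.225 per s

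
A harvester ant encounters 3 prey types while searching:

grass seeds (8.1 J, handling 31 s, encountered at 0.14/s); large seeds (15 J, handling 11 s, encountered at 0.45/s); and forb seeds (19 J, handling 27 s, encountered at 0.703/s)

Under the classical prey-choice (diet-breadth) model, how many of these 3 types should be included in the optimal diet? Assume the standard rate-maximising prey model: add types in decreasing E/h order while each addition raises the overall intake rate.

E/h in descending order: large seeds 1.36, forb seeds 0.704, grass seeds 0.261 J/s. The optimal diet is the largest prefix of this list for which every included type satisfies E_i/h_i > R on the types above it.
Rate on top 1: 1.134. forb seeds: 0.704 < 1.134 → exclude; stop.
Optimal diet: large seeds — 1 of 3 types.

1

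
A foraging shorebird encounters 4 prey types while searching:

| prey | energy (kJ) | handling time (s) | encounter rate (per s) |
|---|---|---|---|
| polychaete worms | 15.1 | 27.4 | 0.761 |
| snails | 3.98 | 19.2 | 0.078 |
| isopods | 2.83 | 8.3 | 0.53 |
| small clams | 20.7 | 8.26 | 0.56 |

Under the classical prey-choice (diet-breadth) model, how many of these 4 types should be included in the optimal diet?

1

Profitabilities (E/h, kJ/s): small clams 2.51, polychaete worms 0.551, isopods 0.341, snails 0.207. Add prey in this order while the next type's profitability exceeds the intake rate on those already taken.
Rate on top 1: 2.061. polychaete worms: 0.551 < 2.061 → exclude; stop.
Optimal diet: small clams — 1 of 4 types.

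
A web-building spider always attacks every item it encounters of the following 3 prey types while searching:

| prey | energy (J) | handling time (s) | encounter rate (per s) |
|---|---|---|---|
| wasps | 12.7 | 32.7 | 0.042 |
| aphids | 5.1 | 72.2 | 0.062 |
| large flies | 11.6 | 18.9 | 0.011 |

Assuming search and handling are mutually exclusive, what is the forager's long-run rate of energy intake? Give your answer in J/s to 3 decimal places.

0.138 J/s

R = Σλ_iE_i / (1 + Σλ_ih_i)
Numerator: 0.042×12.7 + 0.062×5.1 + 0.011×11.6 = 0.9772
Denominator: 1 + 0.042×32.7 + 0.062×72.2 + 0.011×18.9 = 7.058
R = 0.9772/7.058 = 0.1385 J/s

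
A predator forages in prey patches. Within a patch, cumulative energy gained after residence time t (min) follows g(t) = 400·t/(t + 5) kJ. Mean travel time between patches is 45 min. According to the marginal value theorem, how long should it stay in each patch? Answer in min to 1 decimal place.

Optimal t* satisfies g'(t*) = g(t*)/(T + t*).
g'(t) = 400·5/(t + 5)². Setting 400·5/(t+5)² = 400t/[(t+5)(45+t)] gives 5(45+t) = t(t+5), so t² = 5×45 = 225.
t* = √225 = 15 min.

15.0 min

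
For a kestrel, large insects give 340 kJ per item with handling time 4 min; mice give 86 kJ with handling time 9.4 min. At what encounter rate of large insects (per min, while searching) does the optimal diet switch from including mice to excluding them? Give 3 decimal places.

0.030 per min

At the threshold, the rate on large insects alone equals the profitability of mice: λ·340/(1 + λ·4) = 86/9.4 = 9.149.
Rearranging, λ(340 − 9.149×4) = 9.149, so λ = 9.149/303.4 = 0.03015 per min.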